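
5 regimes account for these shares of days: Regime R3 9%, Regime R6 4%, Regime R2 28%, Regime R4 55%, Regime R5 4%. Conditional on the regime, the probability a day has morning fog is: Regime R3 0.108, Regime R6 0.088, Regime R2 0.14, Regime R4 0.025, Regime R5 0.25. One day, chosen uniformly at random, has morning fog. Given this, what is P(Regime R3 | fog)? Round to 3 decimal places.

0.128

Compute prior × likelihood for every hypothesis:
  Regime R3: 0.09 × 0.108 = 0.00972
  Regime R6: 0.04 × 0.088 = 0.00352
  Regime R2: 0.28 × 0.14 = 0.0392
  Regime R4: 0.55 × 0.025 = 0.01375
  Regime R5: 0.04 × 0.25 = 0.01
Normalizing constant = 0.07619.
P(Regime R3 | evidence) = 0.00972 / 0.07619 ≈ 0.128.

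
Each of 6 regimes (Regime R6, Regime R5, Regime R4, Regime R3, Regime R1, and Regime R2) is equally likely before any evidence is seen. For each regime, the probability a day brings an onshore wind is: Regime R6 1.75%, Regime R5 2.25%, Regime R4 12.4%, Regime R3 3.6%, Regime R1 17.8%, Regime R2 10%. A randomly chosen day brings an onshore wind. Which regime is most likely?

Since the prior is uniform, the posterior is proportional to the likelihood:
  Regime R6: 0.0175
  Regime R5: 0.0225
  Regime R4: 0.124
  Regime R3: 0.036
  Regime R1: 0.178
  Regime R2: 0.1
Sum = 0.478.
Largest term belongs to Regime R1, so Regime R1 is most probable.

Regime R1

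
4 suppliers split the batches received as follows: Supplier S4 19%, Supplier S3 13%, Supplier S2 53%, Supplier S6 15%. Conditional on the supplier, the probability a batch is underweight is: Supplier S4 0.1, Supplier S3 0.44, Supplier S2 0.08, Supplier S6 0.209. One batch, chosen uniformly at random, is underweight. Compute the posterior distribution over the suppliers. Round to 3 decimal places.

Supplier S4 0.127, Supplier S3 0.381, Supplier S2 0.283, Supplier S6 0.209

Compute prior × likelihood for every hypothesis:
  Supplier S4: 0.19 × 0.1 = 0.019
  Supplier S3: 0.13 × 0.44 = 0.0572
  Supplier S2: 0.53 × 0.08 = 0.0424
  Supplier S6: 0.15 × 0.209 = 0.03135
Normalizing constant = 0.14995.
P(Supplier S4 | underweight) = 0.019/0.14995 ≈ 0.127
P(Supplier S3 | underweight) = 0.0572/0.14995 ≈ 0.381
P(Supplier S2 | underweight) = 0.0424/0.14995 ≈ 0.283
P(Supplier S6 | underweight) = 0.03135/0.14995 ≈ 0.209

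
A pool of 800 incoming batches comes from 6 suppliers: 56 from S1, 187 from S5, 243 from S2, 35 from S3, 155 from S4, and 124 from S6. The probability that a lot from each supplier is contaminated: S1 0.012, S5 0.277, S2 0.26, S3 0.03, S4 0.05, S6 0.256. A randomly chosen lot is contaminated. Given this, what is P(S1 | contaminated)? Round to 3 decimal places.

0.004

Prior × likelihood for each hypothesis:
  S1: 0.07 × 0.012 = 0.00084
  S5: 0.23375 × 0.277 = 0.06474875
  S2: 0.30375 × 0.26 = 0.078975
  S3: 0.04375 × 0.03 = 0.0013125
  S4: 0.19375 × 0.05 = 0.0096875
  S6: 0.155 × 0.256 = 0.03968
Total = 0.19524375.
P(S1 | evidence) = 0.00084 / 0.19524375 ≈ 0.004.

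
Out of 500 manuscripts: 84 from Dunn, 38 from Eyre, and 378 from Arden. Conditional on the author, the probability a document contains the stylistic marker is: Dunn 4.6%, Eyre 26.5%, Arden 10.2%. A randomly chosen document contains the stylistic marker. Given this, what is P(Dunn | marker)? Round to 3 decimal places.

Prior × likelihood for each hypothesis:
  Dunn: 0.168 × 0.046 = 0.007728
  Eyre: 0.076 × 0.265 = 0.02014
  Arden: 0.756 × 0.102 = 0.077112
Normalizing constant = 0.10498.
P(Dunn | evidence) = 0.007728 / 0.10498 ≈ 0.074.

0.074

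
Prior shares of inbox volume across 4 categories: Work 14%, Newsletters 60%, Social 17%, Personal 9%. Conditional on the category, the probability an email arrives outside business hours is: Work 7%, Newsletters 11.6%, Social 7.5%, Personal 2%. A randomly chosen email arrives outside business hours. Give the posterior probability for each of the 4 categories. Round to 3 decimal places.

Work 0.104, Newsletters 0.741, Social 0.136, Personal 0.019

Unnormalized posteriors (prior × likelihood):
  Work: 0.14 × 0.07 = 0.0098
  Newsletters: 0.6 × 0.116 = 0.0696
  Social: 0.17 × 0.075 = 0.01275
  Personal: 0.09 × 0.02 = 0.0018
Total = 0.09395.
P(Work | off-hours) = 0.0098/0.09395 ≈ 0.104
P(Newsletters | off-hours) = 0.0696/0.09395 ≈ 0.741
P(Social | off-hours) = 0.01275/0.09395 ≈ 0.136
P(Personal | off-hours) = 0.0018/0.09395 ≈ 0.019
(Check: 0.104+0.741+0.136+0.019 = 1.000.)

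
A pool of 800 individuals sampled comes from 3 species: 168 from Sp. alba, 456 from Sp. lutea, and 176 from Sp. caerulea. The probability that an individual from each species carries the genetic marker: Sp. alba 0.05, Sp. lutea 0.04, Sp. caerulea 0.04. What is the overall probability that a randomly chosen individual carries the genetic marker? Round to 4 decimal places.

Compute prior × likelihood for every hypothesis:
  Sp. alba: 0.21 × 0.05 = 0.0105
  Sp. lutea: 0.57 × 0.04 = 0.0228
  Sp. caerulea: 0.22 × 0.04 = 0.0088
P(marker) = 0.0105 + 0.0228 + 0.0088 = 0.0421 → 0.0421.

0.0421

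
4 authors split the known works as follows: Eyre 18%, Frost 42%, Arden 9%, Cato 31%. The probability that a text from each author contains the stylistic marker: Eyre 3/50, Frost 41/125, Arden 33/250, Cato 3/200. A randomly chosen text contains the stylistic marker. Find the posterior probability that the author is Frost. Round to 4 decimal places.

Compute prior × likelihood for every hypothesis:
  Eyre: 0.18 × 0.06 = 0.0108
  Frost: 0.42 × 0.328 = 0.13776
  Arden: 0.09 × 0.132 = 0.01188
  Cato: 0.31 × 0.015 = 0.00465
Sum = 0.16509.
P(Frost | evidence) = 0.13776 / 0.16509 ≈ 0.8345.

0.8345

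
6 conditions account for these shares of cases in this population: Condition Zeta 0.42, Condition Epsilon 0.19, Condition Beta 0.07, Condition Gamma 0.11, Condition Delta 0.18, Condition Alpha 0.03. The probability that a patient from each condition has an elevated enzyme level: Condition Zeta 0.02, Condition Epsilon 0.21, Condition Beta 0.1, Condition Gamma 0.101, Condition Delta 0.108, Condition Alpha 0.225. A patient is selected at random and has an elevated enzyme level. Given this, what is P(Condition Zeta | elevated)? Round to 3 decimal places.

0.091

Prior × likelihood for each hypothesis:
  Condition Zeta: 0.42 × 0.02 = 0.0084
  Condition Epsilon: 0.19 × 0.21 = 0.0399
  Condition Beta: 0.07 × 0.1 = 0.007
  Condition Gamma: 0.11 × 0.101 = 0.01111
  Condition Delta: 0.18 × 0.108 = 0.01944
  Condition Alpha: 0.03 × 0.225 = 0.00675
Normalizing constant = 0.0926.
P(Condition Zeta | evidence) = 0.0084 / 0.0926 ≈ 0.091.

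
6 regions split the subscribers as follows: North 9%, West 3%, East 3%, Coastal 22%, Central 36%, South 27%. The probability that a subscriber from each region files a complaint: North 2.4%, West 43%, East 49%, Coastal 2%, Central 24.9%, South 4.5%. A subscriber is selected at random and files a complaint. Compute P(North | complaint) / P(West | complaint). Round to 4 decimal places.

0.1674

Compute prior × likelihood for every hypothesis:
  North: 0.09 × 0.024 = 0.00216
  West: 0.03 × 0.43 = 0.0129
  East: 0.03 × 0.49 = 0.0147
  Coastal: 0.22 × 0.02 = 0.0044
  Central: 0.36 × 0.249 = 0.08964
  South: 0.27 × 0.045 = 0.01215
Normalizing constant = 0.13595.
The ratio is 0.00216 / 0.0129 (the normalizer cancels) = 0.1674.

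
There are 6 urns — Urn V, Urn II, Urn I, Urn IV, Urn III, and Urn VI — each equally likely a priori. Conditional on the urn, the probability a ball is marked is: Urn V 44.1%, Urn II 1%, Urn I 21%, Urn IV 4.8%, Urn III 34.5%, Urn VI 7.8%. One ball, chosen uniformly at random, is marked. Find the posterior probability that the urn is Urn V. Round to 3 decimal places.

0.390

With a uniform prior (1/6 each), posterior ∝ likelihood:
  Urn V: 0.441
  Urn II: 0.01
  Urn I: 0.21
  Urn IV: 0.048
  Urn III: 0.345
  Urn VI: 0.078
Normalizing constant = 1.132.
P(Urn V | evidence) = 0.441 / 1.132 ≈ 0.390.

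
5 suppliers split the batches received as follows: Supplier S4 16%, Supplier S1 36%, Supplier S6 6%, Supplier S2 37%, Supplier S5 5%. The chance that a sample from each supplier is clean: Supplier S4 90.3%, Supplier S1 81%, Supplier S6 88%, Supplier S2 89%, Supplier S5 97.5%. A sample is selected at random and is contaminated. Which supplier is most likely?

Taking complements, P(contaminated | each) = Supplier S4 0.097, Supplier S1 0.19, Supplier S6 0.12, Supplier S2 0.11, Supplier S5 0.025.
Unnormalized posteriors (prior × likelihood):
  Supplier S4: 0.16 × 0.097 = 0.01552
  Supplier S1: 0.36 × 0.19 = 0.0684
  Supplier S6: 0.06 × 0.12 = 0.0072
  Supplier S2: 0.37 × 0.11 = 0.0407
  Supplier S5: 0.05 × 0.025 = 0.00125
Total = 0.13307.
Largest term belongs to Supplier S1, so Supplier S1 is most probable.

Supplier S1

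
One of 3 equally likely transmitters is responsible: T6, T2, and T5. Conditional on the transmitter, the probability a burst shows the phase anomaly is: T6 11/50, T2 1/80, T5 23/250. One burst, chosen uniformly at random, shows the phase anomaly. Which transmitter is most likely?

T6

With a uniform prior (1/3 each), posterior ∝ likelihood:
  T6: 0.22
  T2: 0.0125
  T5: 0.092
Sum = 0.3245.
Largest term belongs to T6, so T6 is most probable.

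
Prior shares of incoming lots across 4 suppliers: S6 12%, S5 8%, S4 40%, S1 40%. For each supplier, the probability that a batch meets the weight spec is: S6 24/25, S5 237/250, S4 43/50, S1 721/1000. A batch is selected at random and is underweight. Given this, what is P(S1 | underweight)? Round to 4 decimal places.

0.6321

Taking complements, P(underweight | each) = S6 0.04, S5 0.052, S4 0.14, S1 0.279.
By Bayes' rule, posterior ∝ prior × likelihood:
  S6: 0.12 × 0.04 = 0.0048
  S5: 0.08 × 0.052 = 0.00416
  S4: 0.4 × 0.14 = 0.056
  S1: 0.4 × 0.279 = 0.1116
Total = 0.17656.
P(S1 | evidence) = 0.1116 / 0.17656 ≈ 0.6321.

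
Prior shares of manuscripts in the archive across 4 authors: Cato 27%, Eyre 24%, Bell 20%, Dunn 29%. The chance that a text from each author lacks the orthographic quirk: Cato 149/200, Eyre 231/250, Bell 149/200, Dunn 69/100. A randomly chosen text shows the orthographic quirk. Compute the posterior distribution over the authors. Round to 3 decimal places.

Cato 0.302, Eyre 0.080, Bell 0.224, Dunn 0.394

Taking complements, P(quirk | each) = Cato 0.255, Eyre 0.076, Bell 0.255, Dunn 0.31.
Unnormalized posteriors (prior × likelihood):
  Cato: 0.27 × 0.255 = 0.06885
  Eyre: 0.24 × 0.076 = 0.01824
  Bell: 0.2 × 0.255 = 0.051
  Dunn: 0.29 × 0.31 = 0.0899
Total = 0.22799.
P(Cato | quirk) = 0.06885/0.22799 ≈ 0.302
P(Eyre | quirk) = 0.01824/0.22799 ≈ 0.080
P(Bell | quirk) = 0.051/0.22799 ≈ 0.224
P(Dunn | quirk) = 0.0899/0.22799 ≈ 0.394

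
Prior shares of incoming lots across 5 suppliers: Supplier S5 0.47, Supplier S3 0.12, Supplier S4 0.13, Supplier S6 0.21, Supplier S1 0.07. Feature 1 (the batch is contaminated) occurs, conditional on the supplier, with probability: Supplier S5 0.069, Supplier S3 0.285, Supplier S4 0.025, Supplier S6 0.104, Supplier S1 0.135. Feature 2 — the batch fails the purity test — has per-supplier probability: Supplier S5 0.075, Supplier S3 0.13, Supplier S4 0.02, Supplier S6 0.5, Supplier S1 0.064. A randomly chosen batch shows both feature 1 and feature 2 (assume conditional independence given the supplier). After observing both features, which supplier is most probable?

Supplier S6

Compute prior × likelihood for every hypothesis:
  Supplier S5: 0.47 × 0.069 × 0.075 = 0.00243225
  Supplier S3: 0.12 × 0.285 × 0.13 = 0.004446
  Supplier S4: 0.13 × 0.025 × 0.02 = 0.000065
  Supplier S6: 0.21 × 0.104 × 0.5 = 0.01092
  Supplier S1: 0.07 × 0.135 × 0.064 = 0.0006048
Total = 0.01846805.
Largest term belongs to Supplier S6, so Supplier S6 is most probable.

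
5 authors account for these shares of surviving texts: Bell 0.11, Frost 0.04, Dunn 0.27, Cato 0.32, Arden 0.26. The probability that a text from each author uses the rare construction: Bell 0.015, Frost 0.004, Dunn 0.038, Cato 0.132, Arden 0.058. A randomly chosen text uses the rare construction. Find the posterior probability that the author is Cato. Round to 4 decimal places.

Compute prior × likelihood for every hypothesis:
  Bell: 0.11 × 0.015 = 0.00165
  Frost: 0.04 × 0.004 = 0.00016
  Dunn: 0.27 × 0.038 = 0.01026
  Cato: 0.32 × 0.132 = 0.04224
  Arden: 0.26 × 0.058 = 0.01508
Sum = 0.06939.
P(Cato | evidence) = 0.04224 / 0.06939 ≈ 0.6087.

0.6087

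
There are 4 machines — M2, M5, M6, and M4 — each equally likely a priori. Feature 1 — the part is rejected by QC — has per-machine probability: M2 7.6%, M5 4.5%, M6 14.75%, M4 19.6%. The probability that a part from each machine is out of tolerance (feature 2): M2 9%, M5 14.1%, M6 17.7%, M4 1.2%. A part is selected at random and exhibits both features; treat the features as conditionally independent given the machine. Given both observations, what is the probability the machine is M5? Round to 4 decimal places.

With a uniform prior (1/4 each), posterior ∝ likelihood:
  M2: 0.076 × 0.09 = 0.00684
  M5: 0.045 × 0.141 = 0.006345
  M6: 0.1475 × 0.177 = 0.0261075
  M4: 0.196 × 0.012 = 0.002352
Total = 0.0416445.
P(M5 | evidence) = 0.006345 / 0.0416445 ≈ 0.1524.

0.1524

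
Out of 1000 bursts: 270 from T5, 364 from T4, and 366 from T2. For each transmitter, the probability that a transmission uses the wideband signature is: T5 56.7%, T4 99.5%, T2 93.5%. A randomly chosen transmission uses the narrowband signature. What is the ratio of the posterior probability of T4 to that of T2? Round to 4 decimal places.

0.0765

Taking complements, P(narrowband | each) = T5 0.433, T4 0.005, T2 0.065.
Unnormalized posteriors (prior × likelihood):
  T5: 0.27 × 0.433 = 0.11691
  T4: 0.364 × 0.005 = 0.00182
  T2: 0.366 × 0.065 = 0.02379
Sum = 0.14252.
The ratio is 0.00182 / 0.02379 (the normalizer cancels) = 0.0765.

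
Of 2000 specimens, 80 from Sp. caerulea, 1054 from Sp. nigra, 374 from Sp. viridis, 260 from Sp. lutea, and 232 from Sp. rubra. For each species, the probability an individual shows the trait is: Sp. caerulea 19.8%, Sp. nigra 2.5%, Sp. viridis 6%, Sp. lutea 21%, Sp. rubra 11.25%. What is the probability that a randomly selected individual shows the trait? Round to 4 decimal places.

0.0727

By Bayes' rule, posterior ∝ prior × likelihood:
  Sp. caerulea: 0.04 × 0.198 = 0.00792
  Sp. nigra: 0.527 × 0.025 = 0.013175
  Sp. viridis: 0.187 × 0.06 = 0.01122
  Sp. lutea: 0.13 × 0.21 = 0.0273
  Sp. rubra: 0.116 × 0.1125 = 0.01305
P(trait) = 0.00792 + 0.013175 + 0.01122 + 0.0273 + 0.01305 = 0.072665 → 0.0727.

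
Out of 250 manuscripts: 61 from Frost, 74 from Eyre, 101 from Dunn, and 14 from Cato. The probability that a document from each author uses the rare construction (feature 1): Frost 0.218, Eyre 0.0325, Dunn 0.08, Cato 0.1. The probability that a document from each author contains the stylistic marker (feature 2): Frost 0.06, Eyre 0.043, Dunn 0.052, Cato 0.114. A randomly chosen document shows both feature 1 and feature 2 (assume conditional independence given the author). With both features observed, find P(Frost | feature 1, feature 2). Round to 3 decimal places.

0.539

Unnormalized posteriors (prior × likelihood):
  Frost: 0.244 × 0.218 × 0.06 = 0.00319152
  Eyre: 0.296 × 0.0325 × 0.043 = 0.00041366
  Dunn: 0.404 × 0.08 × 0.052 = 0.00168064
  Cato: 0.056 × 0.1 × 0.114 = 0.0006384
Total = 0.00592422.
P(Frost | evidence) = 0.00319152 / 0.00592422 ≈ 0.539.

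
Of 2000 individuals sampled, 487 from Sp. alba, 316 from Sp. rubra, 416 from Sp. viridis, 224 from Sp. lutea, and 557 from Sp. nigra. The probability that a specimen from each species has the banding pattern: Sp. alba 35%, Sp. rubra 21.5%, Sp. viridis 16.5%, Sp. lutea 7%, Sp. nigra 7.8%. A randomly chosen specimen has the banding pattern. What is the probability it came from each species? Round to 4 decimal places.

By Bayes' rule, posterior ∝ prior × likelihood:
  Sp. alba: 0.2435 × 0.35 = 0.085225
  Sp. rubra: 0.158 × 0.215 = 0.03397
  Sp. viridis: 0.208 × 0.165 = 0.03432
  Sp. lutea: 0.112 × 0.07 = 0.00784
  Sp. nigra: 0.2785 × 0.078 = 0.021723
Sum = 0.183078.
P(Sp. alba | banded) = 0.085225/0.183078 ≈ 0.4655
P(Sp. rubra | banded) = 0.03397/0.183078 ≈ 0.1855
P(Sp. viridis | banded) = 0.03432/0.183078 ≈ 0.1875
P(Sp. lutea | banded) = 0.00784/0.183078 ≈ 0.0428
P(Sp. nigra | banded) = 0.021723/0.183078 ≈ 0.1187
(Check: 0.4655+0.1855+0.1875+0.0428+0.1187 = 1.0000.)

Sp. alba 0.4655, Sp. rubra 0.1855, Sp. viridis 0.1875, Sp. lutea 0.0428, Sp. nigra 0.1187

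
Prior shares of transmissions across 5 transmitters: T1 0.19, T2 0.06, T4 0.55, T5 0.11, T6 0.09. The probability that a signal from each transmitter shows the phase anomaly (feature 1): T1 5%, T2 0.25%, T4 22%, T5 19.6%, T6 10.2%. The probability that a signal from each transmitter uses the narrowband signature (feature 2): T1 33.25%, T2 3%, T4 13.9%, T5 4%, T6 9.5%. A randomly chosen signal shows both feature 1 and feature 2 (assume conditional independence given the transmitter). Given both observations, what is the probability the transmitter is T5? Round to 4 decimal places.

Unnormalized posteriors (prior × likelihood):
  T1: 0.19 × 0.05 × 0.3325 = 0.00315875
  T2: 0.06 × 0.0025 × 0.03 = 0.0000045
  T4: 0.55 × 0.22 × 0.139 = 0.016819
  T5: 0.11 × 0.196 × 0.04 = 0.0008624
  T6: 0.09 × 0.102 × 0.095 = 0.0008721
Total = 0.02171675.
P(T5 | evidence) = 0.0008624 / 0.02171675 ≈ 0.0397.

0.0397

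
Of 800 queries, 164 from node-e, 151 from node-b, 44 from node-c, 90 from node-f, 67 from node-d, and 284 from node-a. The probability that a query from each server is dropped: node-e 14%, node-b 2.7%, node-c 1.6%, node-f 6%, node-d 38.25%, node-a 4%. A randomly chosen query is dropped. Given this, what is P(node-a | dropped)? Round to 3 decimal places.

0.162

Compute prior × likelihood for every hypothesis:
  node-e: 0.205 × 0.14 = 0.0287
  node-b: 0.18875 × 0.027 = 0.00509625
  node-c: 0.055 × 0.016 = 0.00088
  node-f: 0.1125 × 0.06 = 0.00675
  node-d: 0.08375 × 0.3825 = 0.032034375
  node-a: 0.355 × 0.04 = 0.0142
Normalizing constant = 0.087660625.
P(node-a | evidence) = 0.0142 / 0.087660625 ≈ 0.162.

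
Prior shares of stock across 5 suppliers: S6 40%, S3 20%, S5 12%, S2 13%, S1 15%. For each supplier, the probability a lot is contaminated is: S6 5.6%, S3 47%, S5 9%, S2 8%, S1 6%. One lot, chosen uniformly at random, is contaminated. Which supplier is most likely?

By Bayes' rule, posterior ∝ prior × likelihood:
  S6: 0.4 × 0.056 = 0.0224
  S3: 0.2 × 0.47 = 0.094
  S5: 0.12 × 0.09 = 0.0108
  S2: 0.13 × 0.08 = 0.0104
  S1: 0.15 × 0.06 = 0.009
Normalizing constant = 0.1466.
Largest term belongs to S3, so S3 is most probable.

S3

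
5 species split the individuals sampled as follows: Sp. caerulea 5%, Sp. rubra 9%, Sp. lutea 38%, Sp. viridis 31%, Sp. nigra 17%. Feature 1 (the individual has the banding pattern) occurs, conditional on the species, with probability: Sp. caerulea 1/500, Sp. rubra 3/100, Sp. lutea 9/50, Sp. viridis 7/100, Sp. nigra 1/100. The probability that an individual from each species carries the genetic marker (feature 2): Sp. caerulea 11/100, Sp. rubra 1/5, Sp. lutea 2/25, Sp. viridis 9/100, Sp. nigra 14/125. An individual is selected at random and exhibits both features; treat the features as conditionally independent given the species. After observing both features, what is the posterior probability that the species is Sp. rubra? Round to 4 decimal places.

0.0661

Compute prior × likelihood for every hypothesis:
  Sp. caerulea: 0.05 × 0.002 × 0.11 = 0.000011
  Sp. rubra: 0.09 × 0.03 × 0.2 = 0.00054
  Sp. lutea: 0.38 × 0.18 × 0.08 = 0.005472
  Sp. viridis: 0.31 × 0.07 × 0.09 = 0.001953
  Sp. nigra: 0.17 × 0.01 × 0.112 = 0.0001904
Sum = 0.0081664.
P(Sp. rubra | evidence) = 0.00054 / 0.0081664 ≈ 0.0661.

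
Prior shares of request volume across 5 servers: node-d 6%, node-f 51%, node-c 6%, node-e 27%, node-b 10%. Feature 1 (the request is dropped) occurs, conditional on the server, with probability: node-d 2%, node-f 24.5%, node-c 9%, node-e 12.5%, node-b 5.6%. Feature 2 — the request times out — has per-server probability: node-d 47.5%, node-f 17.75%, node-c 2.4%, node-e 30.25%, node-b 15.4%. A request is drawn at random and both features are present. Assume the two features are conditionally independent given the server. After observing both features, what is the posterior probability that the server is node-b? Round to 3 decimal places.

Unnormalized posteriors (prior × likelihood):
  node-d: 0.06 × 0.02 × 0.475 = 0.00057
  node-f: 0.51 × 0.245 × 0.1775 = 0.022178625
  node-c: 0.06 × 0.09 × 0.024 = 0.0001296
  node-e: 0.27 × 0.125 × 0.3025 = 0.010209375
  node-b: 0.1 × 0.056 × 0.154 = 0.0008624
Total = 0.03395.
P(node-b | evidence) = 0.0008624 / 0.03395 ≈ 0.025.

0.025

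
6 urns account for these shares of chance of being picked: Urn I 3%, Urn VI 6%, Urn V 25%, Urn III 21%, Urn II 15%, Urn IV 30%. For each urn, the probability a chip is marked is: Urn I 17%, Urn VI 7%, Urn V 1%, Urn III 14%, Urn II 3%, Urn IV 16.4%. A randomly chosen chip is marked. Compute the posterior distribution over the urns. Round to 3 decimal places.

By Bayes' rule, posterior ∝ prior × likelihood:
  Urn I: 0.03 × 0.17 = 0.0051
  Urn VI: 0.06 × 0.07 = 0.0042
  Urn V: 0.25 × 0.01 = 0.0025
  Urn III: 0.21 × 0.14 = 0.0294
  Urn II: 0.15 × 0.03 = 0.0045
  Urn IV: 0.3 × 0.164 = 0.0492
Sum = 0.0949.
P(Urn I | marked) = 0.0051/0.0949 ≈ 0.054
P(Urn VI | marked) = 0.0042/0.0949 ≈ 0.044
P(Urn V | marked) = 0.0025/0.0949 ≈ 0.026
P(Urn III | marked) = 0.0294/0.0949 ≈ 0.310
P(Urn II | marked) = 0.0045/0.0949 ≈ 0.047
P(Urn IV | marked) = 0.0492/0.0949 ≈ 0.518

Urn I 0.054, Urn VI 0.044, Urn V 0.026, Urn III 0.310, Urn II 0.047, Urn IV 0.518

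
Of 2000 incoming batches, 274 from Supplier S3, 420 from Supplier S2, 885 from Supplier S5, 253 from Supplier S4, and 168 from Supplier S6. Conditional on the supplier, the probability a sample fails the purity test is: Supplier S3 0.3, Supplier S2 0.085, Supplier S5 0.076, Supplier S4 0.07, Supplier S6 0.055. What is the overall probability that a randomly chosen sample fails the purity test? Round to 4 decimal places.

0.1061

Compute prior × likelihood for every hypothesis:
  Supplier S3: 0.137 × 0.3 = 0.0411
  Supplier S2: 0.21 × 0.085 = 0.01785
  Supplier S5: 0.4425 × 0.076 = 0.03363
  Supplier S4: 0.1265 × 0.07 = 0.008855
  Supplier S6: 0.084 × 0.055 = 0.00462
P(off-spec) = 0.0411 + 0.01785 + 0.03363 + 0.008855 + 0.00462 = 0.106055 → 0.1061.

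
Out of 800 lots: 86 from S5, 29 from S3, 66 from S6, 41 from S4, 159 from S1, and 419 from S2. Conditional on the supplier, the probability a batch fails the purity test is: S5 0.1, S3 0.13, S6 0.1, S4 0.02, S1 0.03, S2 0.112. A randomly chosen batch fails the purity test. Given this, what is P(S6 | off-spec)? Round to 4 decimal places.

0.0923

Compute prior × likelihood for every hypothesis:
  S5: 0.1075 × 0.1 = 0.01075
  S3: 0.03625 × 0.13 = 0.0047125
  S6: 0.0825 × 0.1 = 0.00825
  S4: 0.05125 × 0.02 = 0.001025
  S1: 0.19875 × 0.03 = 0.0059625
  S2: 0.52375 × 0.112 = 0.05866
Sum = 0.08936.
P(S6 | evidence) = 0.00825 / 0.08936 ≈ 0.0923.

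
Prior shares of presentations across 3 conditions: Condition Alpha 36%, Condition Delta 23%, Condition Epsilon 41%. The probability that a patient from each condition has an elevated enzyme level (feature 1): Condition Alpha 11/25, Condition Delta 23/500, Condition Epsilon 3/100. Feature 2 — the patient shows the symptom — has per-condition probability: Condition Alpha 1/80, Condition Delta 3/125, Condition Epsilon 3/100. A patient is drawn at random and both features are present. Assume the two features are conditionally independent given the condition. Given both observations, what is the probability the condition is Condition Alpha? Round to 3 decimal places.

Compute prior × likelihood for every hypothesis:
  Condition Alpha: 0.36 × 0.44 × 0.0125 = 0.00198
  Condition Delta: 0.23 × 0.046 × 0.024 = 0.00025392
  Condition Epsilon: 0.41 × 0.03 × 0.03 = 0.000369
Sum = 0.00260292.
P(Condition Alpha | evidence) = 0.00198 / 0.00260292 ≈ 0.761.

0.761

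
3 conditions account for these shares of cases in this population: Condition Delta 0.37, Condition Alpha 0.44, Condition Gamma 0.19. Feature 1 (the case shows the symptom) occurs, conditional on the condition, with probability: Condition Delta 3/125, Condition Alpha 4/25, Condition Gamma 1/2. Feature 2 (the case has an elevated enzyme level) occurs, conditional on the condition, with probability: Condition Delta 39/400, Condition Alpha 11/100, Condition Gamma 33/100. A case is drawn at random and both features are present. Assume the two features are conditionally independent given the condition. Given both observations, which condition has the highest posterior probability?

Condition Gamma

Compute prior × likelihood for every hypothesis:
  Condition Delta: 0.37 × 0.024 × 0.0975 = 0.0008658
  Condition Alpha: 0.44 × 0.16 × 0.11 = 0.007744
  Condition Gamma: 0.19 × 0.5 × 0.33 = 0.03135
Sum = 0.0399598.
Largest term belongs to Condition Gamma, so Condition Gamma is most probable.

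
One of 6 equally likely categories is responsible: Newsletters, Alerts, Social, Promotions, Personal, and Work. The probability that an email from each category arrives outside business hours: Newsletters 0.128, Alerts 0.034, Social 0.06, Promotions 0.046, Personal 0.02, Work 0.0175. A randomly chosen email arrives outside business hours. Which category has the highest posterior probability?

Newsletters

Since the prior is uniform, the posterior is proportional to the likelihood:
  Newsletters: 0.128
  Alerts: 0.034
  Social: 0.06
  Promotions: 0.046
  Personal: 0.02
  Work: 0.0175
Normalizing constant = 0.3055.
Largest term belongs to Newsletters, so Newsletters is most probable.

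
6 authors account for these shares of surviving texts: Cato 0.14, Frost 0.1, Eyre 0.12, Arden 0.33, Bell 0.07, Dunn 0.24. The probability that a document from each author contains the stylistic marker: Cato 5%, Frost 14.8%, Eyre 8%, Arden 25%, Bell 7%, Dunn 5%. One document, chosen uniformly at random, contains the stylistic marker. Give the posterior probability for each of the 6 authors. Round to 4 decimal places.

Cato 0.0535, Frost 0.1131, Eyre 0.0734, Arden 0.6307, Bell 0.0375, Dunn 0.0917

Prior × likelihood for each hypothesis:
  Cato: 0.14 × 0.05 = 0.007
  Frost: 0.1 × 0.148 = 0.0148
  Eyre: 0.12 × 0.08 = 0.0096
  Arden: 0.33 × 0.25 = 0.0825
  Bell: 0.07 × 0.07 = 0.0049
  Dunn: 0.24 × 0.05 = 0.012
Total = 0.1308.
P(Cato | marker) = 0.007/0.1308 ≈ 0.0535
P(Frost | marker) = 0.0148/0.1308 ≈ 0.1131
P(Eyre | marker) = 0.0096/0.1308 ≈ 0.0734
P(Arden | marker) = 0.0825/0.1308 ≈ 0.6307
P(Bell | marker) = 0.0049/0.1308 ≈ 0.0375
P(Dunn | marker) = 0.012/0.1308 ≈ 0.0917
(Check: 0.0535+0.1131+0.0734+0.6307+0.0375+0.0917 = 0.9999.)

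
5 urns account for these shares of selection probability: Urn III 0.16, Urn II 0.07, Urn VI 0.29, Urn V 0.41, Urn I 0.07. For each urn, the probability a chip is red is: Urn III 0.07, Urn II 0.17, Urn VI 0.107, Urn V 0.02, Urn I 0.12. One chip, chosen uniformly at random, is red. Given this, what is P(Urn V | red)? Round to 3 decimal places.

0.116

Unnormalized posteriors (prior × likelihood):
  Urn III: 0.16 × 0.07 = 0.0112
  Urn II: 0.07 × 0.17 = 0.0119
  Urn VI: 0.29 × 0.107 = 0.03103
  Urn V: 0.41 × 0.02 = 0.0082
  Urn I: 0.07 × 0.12 = 0.0084
Total = 0.07073.
P(Urn V | evidence) = 0.0082 / 0.07073 ≈ 0.116.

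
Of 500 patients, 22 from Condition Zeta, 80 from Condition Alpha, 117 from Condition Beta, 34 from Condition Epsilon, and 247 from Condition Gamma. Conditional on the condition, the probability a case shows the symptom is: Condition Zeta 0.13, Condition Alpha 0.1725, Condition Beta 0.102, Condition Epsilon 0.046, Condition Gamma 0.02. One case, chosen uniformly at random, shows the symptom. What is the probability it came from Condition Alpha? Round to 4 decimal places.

By Bayes' rule, posterior ∝ prior × likelihood:
  Condition Zeta: 0.044 × 0.13 = 0.00572
  Condition Alpha: 0.16 × 0.1725 = 0.0276
  Condition Beta: 0.234 × 0.102 = 0.023868
  Condition Epsilon: 0.068 × 0.046 = 0.003128
  Condition Gamma: 0.494 × 0.02 = 0.00988
Normalizing constant = 0.070196.
P(Condition Alpha | evidence) = 0.0276 / 0.070196 ≈ 0.3932.

0.3932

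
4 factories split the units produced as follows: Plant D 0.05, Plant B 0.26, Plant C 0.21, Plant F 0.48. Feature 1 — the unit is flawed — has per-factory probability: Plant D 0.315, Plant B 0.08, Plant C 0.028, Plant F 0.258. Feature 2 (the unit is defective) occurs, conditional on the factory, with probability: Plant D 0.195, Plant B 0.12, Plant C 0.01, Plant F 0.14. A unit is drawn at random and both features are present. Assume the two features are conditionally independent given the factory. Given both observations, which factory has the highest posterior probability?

Plant F

Unnormalized posteriors (prior × likelihood):
  Plant D: 0.05 × 0.315 × 0.195 = 0.00307125
  Plant B: 0.26 × 0.08 × 0.12 = 0.002496
  Plant C: 0.21 × 0.028 × 0.01 = 0.0000588
  Plant F: 0.48 × 0.258 × 0.14 = 0.0173376
Normalizing constant = 0.02296365.
Largest term belongs to Plant F, so Plant F is most probable.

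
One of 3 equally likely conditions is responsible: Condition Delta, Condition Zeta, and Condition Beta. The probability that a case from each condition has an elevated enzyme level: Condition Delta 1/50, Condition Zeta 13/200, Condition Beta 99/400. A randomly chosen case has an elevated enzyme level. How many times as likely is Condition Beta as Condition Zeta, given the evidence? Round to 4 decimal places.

3.8077

Since the prior is uniform, the posterior is proportional to the likelihood:
  Condition Delta: 0.02
  Condition Zeta: 0.065
  Condition Beta: 0.2475
Sum = 0.3325.
The ratio is 0.2475 / 0.065 (the normalizer cancels) = 3.8077.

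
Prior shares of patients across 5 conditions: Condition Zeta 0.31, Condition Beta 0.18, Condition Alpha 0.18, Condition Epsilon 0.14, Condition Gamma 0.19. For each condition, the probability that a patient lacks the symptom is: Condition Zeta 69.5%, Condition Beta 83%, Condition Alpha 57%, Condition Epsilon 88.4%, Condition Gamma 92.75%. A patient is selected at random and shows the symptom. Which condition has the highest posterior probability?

Taking complements, P(symptomatic | each) = Condition Zeta 0.305, Condition Beta 0.17, Condition Alpha 0.43, Condition Epsilon 0.116, Condition Gamma 0.0725.
Compute prior × likelihood for every hypothesis:
  Condition Zeta: 0.31 × 0.305 = 0.09455
  Condition Beta: 0.18 × 0.17 = 0.0306
  Condition Alpha: 0.18 × 0.43 = 0.0774
  Condition Epsilon: 0.14 × 0.116 = 0.01624
  Condition Gamma: 0.19 × 0.0725 = 0.013775
Normalizing constant = 0.232565.
Largest term belongs to Condition Zeta, so Condition Zeta is most probable.

Condition Zeta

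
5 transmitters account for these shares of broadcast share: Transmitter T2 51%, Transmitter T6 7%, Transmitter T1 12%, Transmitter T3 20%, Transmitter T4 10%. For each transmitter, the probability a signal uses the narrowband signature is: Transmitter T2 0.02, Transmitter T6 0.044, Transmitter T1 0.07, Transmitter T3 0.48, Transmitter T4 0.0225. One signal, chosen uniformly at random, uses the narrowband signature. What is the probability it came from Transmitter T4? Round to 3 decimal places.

Unnormalized posteriors (prior × likelihood):
  Transmitter T2: 0.51 × 0.02 = 0.0102
  Transmitter T6: 0.07 × 0.044 = 0.00308
  Transmitter T1: 0.12 × 0.07 = 0.0084
  Transmitter T3: 0.2 × 0.48 = 0.096
  Transmitter T4: 0.1 × 0.0225 = 0.00225
Sum = 0.11993.
P(Transmitter T4 | evidence) = 0.00225 / 0.11993 ≈ 0.019.

0.019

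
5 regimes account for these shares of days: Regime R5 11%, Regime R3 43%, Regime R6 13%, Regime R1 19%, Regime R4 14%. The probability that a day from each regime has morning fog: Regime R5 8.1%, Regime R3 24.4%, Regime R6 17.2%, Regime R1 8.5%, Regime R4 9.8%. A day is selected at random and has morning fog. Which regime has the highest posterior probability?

Regime R3

Unnormalized posteriors (prior × likelihood):
  Regime R5: 0.11 × 0.081 = 0.00891
  Regime R3: 0.43 × 0.244 = 0.10492
  Regime R6: 0.13 × 0.172 = 0.02236
  Regime R1: 0.19 × 0.085 = 0.01615
  Regime R4: 0.14 × 0.098 = 0.01372
Sum = 0.16606.
Largest term belongs to Regime R3, so Regime R3 is most probable.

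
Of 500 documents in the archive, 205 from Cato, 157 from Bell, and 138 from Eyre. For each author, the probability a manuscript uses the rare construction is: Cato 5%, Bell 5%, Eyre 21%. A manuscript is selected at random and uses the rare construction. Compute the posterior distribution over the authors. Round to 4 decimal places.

By Bayes' rule, posterior ∝ prior × likelihood:
  Cato: 0.41 × 0.05 = 0.0205
  Bell: 0.314 × 0.05 = 0.0157
  Eyre: 0.276 × 0.21 = 0.05796
Sum = 0.09416.
P(Cato | rare-form) = 0.0205/0.09416 ≈ 0.2177
P(Bell | rare-form) = 0.0157/0.09416 ≈ 0.1667
P(Eyre | rare-form) = 0.05796/0.09416 ≈ 0.6155
(Check: 0.2177+0.1667+0.6155 = 0.9999.)

Cato 0.2177, Bell 0.1667, Eyre 0.6155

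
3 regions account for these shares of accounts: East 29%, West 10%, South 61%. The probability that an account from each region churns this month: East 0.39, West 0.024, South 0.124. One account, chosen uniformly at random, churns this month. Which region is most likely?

East

Unnormalized posteriors (prior × likelihood):
  East: 0.29 × 0.39 = 0.1131
  West: 0.1 × 0.024 = 0.0024
  South: 0.61 × 0.124 = 0.07564
Total = 0.19114.
Largest term belongs to East, so East is most probable.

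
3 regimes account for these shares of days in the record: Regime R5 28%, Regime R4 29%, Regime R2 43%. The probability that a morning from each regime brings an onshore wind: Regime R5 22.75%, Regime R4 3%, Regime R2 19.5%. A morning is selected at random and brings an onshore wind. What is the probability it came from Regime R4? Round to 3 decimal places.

Unnormalized posteriors (prior × likelihood):
  Regime R5: 0.28 × 0.2275 = 0.0637
  Regime R4: 0.29 × 0.03 = 0.0087
  Regime R2: 0.43 × 0.195 = 0.08385
Sum = 0.15625.
P(Regime R4 | evidence) = 0.0087 / 0.15625 ≈ 0.056.

0.056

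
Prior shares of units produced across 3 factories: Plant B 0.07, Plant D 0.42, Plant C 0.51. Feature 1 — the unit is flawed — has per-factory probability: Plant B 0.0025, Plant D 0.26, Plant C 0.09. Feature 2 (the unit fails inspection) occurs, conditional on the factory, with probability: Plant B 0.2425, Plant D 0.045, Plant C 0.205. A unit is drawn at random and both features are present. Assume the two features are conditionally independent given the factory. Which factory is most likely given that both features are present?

Prior × likelihood for each hypothesis:
  Plant B: 0.07 × 0.0025 × 0.2425 = 0.0000424375
  Plant D: 0.42 × 0.26 × 0.045 = 0.004914
  Plant C: 0.51 × 0.09 × 0.205 = 0.0094095
Normalizing constant = 0.0143659375.
Largest term belongs to Plant C, so Plant C is most probable.

Plant C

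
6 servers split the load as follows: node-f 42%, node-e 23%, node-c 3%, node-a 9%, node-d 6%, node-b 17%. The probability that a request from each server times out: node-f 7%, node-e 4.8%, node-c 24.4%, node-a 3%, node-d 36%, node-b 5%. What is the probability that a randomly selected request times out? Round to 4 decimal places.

By Bayes' rule, posterior ∝ prior × likelihood:
  node-f: 0.42 × 0.07 = 0.0294
  node-e: 0.23 × 0.048 = 0.01104
  node-c: 0.03 × 0.244 = 0.00732
  node-a: 0.09 × 0.03 = 0.0027
  node-d: 0.06 × 0.36 = 0.0216
  node-b: 0.17 × 0.05 = 0.0085
P(timeout) = 0.0294 + 0.01104 + 0.00732 + 0.0027 + 0.0216 + 0.0085 = 0.08056 → 0.0806.

0.0806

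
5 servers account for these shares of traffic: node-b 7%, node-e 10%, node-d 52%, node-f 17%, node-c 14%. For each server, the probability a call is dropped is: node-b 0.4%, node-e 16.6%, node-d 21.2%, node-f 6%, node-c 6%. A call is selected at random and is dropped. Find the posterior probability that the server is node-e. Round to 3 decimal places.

Unnormalized posteriors (prior × likelihood):
  node-b: 0.07 × 0.004 = 0.00028
  node-e: 0.1 × 0.166 = 0.0166
  node-d: 0.52 × 0.212 = 0.11024
  node-f: 0.17 × 0.06 = 0.0102
  node-c: 0.14 × 0.06 = 0.0084
Normalizing constant = 0.14572.
P(node-e | evidence) = 0.0166 / 0.14572 ≈ 0.114.

0.114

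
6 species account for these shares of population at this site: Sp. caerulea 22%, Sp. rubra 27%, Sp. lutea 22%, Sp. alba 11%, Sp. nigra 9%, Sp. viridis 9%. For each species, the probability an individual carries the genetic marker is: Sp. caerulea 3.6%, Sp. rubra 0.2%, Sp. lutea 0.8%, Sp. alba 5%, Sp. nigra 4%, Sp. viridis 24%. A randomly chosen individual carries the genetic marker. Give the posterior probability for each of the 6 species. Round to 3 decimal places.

Sp. caerulea 0.194, Sp. rubra 0.013, Sp. lutea 0.043, Sp. alba 0.134, Sp. nigra 0.088, Sp. viridis 0.528

Unnormalized posteriors (prior × likelihood):
  Sp. caerulea: 0.22 × 0.036 = 0.00792
  Sp. rubra: 0.27 × 0.002 = 0.00054
  Sp. lutea: 0.22 × 0.008 = 0.00176
  Sp. alba: 0.11 × 0.05 = 0.0055
  Sp. nigra: 0.09 × 0.04 = 0.0036
  Sp. viridis: 0.09 × 0.24 = 0.0216
Total = 0.04092.
P(Sp. caerulea | marker) = 0.00792/0.04092 ≈ 0.194
P(Sp. rubra | marker) = 0.00054/0.04092 ≈ 0.013
P(Sp. lutea | marker) = 0.00176/0.04092 ≈ 0.043
P(Sp. alba | marker) = 0.0055/0.04092 ≈ 0.134
P(Sp. nigra | marker) = 0.0036/0.04092 ≈ 0.088
P(Sp. viridis | marker) = 0.0216/0.04092 ≈ 0.528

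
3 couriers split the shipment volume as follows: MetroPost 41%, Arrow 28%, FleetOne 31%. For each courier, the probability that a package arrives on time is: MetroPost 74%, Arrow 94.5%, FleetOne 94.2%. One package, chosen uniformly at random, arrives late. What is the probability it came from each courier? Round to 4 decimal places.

Taking complements, P(late | each) = MetroPost 0.26, Arrow 0.055, FleetOne 0.058.
By Bayes' rule, posterior ∝ prior × likelihood:
  MetroPost: 0.41 × 0.26 = 0.1066
  Arrow: 0.28 × 0.055 = 0.0154
  FleetOne: 0.31 × 0.058 = 0.01798
Normalizing constant = 0.13998.
P(MetroPost | late) = 0.1066/0.13998 ≈ 0.7615
P(Arrow | late) = 0.0154/0.13998 ≈ 0.1100
P(FleetOne | late) = 0.01798/0.13998 ≈ 0.1284

MetroPost 0.7615, Arrow 0.1100, FleetOne 0.1284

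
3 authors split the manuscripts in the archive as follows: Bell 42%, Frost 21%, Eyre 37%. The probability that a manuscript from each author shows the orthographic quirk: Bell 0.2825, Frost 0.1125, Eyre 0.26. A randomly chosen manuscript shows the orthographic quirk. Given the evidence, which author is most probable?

Prior × likelihood for each hypothesis:
  Bell: 0.42 × 0.2825 = 0.11865
  Frost: 0.21 × 0.1125 = 0.023625
  Eyre: 0.37 × 0.26 = 0.0962
Total = 0.238475.
Largest term belongs to Bell, so Bell is most probable.

Bell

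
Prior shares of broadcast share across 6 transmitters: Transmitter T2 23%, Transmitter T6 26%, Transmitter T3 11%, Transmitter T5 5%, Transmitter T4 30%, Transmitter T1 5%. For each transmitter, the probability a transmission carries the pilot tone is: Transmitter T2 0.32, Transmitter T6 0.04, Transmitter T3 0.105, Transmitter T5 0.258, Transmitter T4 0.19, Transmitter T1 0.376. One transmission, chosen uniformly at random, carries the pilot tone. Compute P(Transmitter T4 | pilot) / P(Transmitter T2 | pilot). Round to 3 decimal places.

Unnormalized posteriors (prior × likelihood):
  Transmitter T2: 0.23 × 0.32 = 0.0736
  Transmitter T6: 0.26 × 0.04 = 0.0104
  Transmitter T3: 0.11 × 0.105 = 0.01155
  Transmitter T5: 0.05 × 0.258 = 0.0129
  Transmitter T4: 0.3 × 0.19 = 0.057
  Transmitter T1: 0.05 × 0.376 = 0.0188
Normalizing constant = 0.18425.
The ratio is 0.057 / 0.0736 (the normalizer cancels) = 0.774.

0.774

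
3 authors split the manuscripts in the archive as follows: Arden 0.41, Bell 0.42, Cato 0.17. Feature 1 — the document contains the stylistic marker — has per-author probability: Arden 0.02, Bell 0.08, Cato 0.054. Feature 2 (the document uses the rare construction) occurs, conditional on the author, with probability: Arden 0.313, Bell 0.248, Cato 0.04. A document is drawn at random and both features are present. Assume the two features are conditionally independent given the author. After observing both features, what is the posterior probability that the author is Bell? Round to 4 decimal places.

Prior × likelihood for each hypothesis:
  Arden: 0.41 × 0.02 × 0.313 = 0.0025666
  Bell: 0.42 × 0.08 × 0.248 = 0.0083328
  Cato: 0.17 × 0.054 × 0.04 = 0.0003672
Total = 0.0112666.
P(Bell | evidence) = 0.0083328 / 0.0112666 ≈ 0.7396.

0.7396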